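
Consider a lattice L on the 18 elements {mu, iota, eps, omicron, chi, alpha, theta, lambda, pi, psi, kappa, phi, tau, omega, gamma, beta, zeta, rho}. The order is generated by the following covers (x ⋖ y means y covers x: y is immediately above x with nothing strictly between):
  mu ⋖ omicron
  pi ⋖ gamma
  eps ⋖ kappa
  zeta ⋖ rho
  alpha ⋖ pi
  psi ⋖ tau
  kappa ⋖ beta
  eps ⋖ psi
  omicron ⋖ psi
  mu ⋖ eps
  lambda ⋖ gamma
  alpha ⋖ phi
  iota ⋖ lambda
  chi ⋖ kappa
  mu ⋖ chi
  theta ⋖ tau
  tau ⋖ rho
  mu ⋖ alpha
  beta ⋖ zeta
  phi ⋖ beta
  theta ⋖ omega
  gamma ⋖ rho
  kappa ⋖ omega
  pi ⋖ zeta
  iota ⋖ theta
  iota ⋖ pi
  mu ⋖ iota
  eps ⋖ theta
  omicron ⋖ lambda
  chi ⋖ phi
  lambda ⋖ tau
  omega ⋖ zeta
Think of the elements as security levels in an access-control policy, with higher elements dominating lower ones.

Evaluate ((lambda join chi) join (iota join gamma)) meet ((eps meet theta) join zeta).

lambda ∨ chi = rho
iota ∨ gamma = gamma
rho ∨ gamma = rho
eps ∧ theta = eps
eps ∨ zeta = zeta
rho ∧ zeta = zeta

zeta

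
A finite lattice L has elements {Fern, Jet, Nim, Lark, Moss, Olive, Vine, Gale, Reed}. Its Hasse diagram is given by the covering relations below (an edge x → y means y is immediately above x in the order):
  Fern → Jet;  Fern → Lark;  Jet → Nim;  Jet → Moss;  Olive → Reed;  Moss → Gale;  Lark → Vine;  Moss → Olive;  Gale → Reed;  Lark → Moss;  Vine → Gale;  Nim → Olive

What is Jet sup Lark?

Moss

Common upper bounds of {Jet, Lark}: Gale, Moss, Olive, Reed.
The least among these is Moss.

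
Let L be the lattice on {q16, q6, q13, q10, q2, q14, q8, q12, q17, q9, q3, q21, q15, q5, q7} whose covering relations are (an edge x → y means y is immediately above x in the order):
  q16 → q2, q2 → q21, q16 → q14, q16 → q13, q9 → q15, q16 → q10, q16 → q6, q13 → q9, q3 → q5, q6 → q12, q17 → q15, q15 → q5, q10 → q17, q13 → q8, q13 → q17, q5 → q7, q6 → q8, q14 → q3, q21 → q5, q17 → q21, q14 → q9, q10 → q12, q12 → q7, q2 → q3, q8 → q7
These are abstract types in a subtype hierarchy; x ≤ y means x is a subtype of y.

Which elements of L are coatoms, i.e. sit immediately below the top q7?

The coatoms are exactly the elements covered by q7: q12, q5, q8.

q12, q5, q8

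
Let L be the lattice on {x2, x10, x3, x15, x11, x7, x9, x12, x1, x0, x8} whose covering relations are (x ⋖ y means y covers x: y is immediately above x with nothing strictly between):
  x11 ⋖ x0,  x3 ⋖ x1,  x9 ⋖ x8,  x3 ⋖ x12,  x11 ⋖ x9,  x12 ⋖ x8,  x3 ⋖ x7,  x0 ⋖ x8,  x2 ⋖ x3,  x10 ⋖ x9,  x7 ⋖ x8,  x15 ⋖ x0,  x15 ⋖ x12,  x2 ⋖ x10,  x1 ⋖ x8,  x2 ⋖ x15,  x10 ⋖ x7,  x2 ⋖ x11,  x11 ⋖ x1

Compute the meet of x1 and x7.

x3

Common lower bounds of {x1, x7}: x2, x3.
The greatest among these is x3.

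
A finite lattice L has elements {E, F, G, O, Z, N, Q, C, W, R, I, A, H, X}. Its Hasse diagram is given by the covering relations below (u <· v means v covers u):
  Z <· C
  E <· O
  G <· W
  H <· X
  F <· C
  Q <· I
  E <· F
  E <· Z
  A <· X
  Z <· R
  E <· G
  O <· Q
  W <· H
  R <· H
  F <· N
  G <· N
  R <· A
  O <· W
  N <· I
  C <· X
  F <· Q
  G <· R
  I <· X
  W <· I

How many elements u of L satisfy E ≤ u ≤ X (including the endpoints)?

14

The interval [E, X] = {A, C, E, F, G, H, I, N, O, Q, R, W, X, Z}, which has 14 elements.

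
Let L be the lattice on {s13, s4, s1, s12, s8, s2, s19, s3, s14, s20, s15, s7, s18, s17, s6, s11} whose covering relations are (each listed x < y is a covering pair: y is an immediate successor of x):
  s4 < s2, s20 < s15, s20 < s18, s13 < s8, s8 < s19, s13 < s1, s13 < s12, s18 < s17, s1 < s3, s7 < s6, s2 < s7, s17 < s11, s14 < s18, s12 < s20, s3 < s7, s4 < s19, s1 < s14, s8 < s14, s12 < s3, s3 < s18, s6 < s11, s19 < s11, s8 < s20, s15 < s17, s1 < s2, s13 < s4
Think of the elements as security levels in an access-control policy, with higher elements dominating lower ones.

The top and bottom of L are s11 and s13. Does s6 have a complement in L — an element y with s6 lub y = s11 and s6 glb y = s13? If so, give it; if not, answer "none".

s8

Need y with s6 ∨ y = s11 and s6 ∧ y = s13.
Checking each element gives: s8.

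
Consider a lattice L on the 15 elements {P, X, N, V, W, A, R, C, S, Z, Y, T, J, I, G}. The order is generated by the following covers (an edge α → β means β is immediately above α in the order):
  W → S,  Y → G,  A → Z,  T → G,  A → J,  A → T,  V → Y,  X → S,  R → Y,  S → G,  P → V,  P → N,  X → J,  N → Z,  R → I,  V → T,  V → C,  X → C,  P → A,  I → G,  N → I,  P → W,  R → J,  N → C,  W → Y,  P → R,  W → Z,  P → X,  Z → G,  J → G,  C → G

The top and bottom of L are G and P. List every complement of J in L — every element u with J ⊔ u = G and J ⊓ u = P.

Need u with J ∨ u = G and J ∧ u = P.
Checking each element gives: N, V, W.

N, V, W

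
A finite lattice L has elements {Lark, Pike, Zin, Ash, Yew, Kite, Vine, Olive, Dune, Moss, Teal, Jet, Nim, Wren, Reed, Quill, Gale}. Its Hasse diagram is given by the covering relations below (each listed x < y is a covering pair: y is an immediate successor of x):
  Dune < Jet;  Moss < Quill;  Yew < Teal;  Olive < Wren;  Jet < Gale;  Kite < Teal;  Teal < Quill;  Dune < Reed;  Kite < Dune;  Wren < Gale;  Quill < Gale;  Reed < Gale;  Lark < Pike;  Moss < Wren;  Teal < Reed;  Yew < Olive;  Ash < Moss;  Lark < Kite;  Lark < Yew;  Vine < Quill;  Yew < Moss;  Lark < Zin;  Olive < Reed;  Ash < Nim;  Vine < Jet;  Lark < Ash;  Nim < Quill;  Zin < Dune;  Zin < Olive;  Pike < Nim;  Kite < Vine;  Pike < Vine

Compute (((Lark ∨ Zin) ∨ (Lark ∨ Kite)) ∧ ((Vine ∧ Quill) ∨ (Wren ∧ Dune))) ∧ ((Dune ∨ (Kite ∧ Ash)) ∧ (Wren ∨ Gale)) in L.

Dune

Lark ∨ Zin = Zin
Lark ∨ Kite = Kite
Zin ∨ Kite = Dune
Vine ∧ Quill = Vine
Wren ∧ Dune = Zin
Vine ∨ Zin = Jet
Dune ∧ Jet = Dune
Kite ∧ Ash = Lark
Dune ∨ Lark = Dune
Wren ∨ Gale = Gale
Dune ∧ Gale = Dune
Dune ∧ Dune = Dune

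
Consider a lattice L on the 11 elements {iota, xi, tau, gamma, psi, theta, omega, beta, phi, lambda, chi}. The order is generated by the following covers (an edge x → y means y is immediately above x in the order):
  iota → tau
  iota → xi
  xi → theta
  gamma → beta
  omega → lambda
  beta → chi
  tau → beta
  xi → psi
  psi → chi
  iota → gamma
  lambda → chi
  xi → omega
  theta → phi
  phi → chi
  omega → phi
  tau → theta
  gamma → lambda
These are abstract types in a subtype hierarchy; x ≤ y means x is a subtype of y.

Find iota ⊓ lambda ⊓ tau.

iota

Common lower bounds of {iota, lambda, tau}: iota.
The greatest among these is iota.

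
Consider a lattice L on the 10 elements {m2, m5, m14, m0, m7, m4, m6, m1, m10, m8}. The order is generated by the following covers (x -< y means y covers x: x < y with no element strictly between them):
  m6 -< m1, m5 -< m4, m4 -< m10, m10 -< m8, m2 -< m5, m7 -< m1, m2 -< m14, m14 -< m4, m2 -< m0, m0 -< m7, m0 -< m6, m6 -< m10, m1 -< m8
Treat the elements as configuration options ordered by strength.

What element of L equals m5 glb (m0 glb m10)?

m0 ∧ m10 = m0
m5 ∧ m0 = m2

m2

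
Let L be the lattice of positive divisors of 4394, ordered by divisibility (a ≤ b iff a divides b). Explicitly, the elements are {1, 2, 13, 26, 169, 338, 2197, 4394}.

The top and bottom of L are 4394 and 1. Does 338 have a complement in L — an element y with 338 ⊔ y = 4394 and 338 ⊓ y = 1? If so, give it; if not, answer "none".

For every candidate y, either 338 ∨ y ≠ 4394 or 338 ∧ y ≠ 1; no complement exists.

none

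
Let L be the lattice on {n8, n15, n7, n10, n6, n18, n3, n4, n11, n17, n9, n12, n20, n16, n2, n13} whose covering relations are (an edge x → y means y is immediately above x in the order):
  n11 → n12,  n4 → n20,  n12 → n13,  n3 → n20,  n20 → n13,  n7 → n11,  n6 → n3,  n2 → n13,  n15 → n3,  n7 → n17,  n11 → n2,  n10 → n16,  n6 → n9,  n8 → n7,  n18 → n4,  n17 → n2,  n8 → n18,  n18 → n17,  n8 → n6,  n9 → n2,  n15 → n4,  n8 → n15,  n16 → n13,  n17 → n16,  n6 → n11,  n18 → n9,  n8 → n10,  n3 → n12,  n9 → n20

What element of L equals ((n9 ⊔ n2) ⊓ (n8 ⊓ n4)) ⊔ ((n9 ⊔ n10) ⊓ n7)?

n9 ∨ n2 = n2
n8 ∧ n4 = n8
n2 ∧ n8 = n8
n9 ∨ n10 = n13
n13 ∧ n7 = n7
n8 ∨ n7 = n7

n7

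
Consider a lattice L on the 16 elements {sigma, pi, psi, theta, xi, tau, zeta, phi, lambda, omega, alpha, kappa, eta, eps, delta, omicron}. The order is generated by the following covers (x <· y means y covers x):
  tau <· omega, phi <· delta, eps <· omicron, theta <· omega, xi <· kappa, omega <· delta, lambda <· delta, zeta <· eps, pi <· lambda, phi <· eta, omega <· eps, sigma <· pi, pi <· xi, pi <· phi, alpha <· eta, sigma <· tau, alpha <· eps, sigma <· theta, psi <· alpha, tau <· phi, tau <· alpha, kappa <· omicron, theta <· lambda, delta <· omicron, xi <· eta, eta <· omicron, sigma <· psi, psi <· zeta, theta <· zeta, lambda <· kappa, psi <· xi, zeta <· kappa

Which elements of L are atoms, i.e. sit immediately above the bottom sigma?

The atoms are exactly the elements that cover sigma: pi, psi, tau, theta.

pi, psi, tau, theta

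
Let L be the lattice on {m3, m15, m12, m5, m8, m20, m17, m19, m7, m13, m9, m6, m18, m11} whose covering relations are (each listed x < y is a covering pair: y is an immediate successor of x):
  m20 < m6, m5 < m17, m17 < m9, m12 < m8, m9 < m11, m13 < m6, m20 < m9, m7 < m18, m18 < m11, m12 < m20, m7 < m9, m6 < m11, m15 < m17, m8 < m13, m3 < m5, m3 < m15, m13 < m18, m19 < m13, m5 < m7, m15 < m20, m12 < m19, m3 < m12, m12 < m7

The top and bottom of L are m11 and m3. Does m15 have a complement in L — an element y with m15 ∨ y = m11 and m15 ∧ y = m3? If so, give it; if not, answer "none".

m18

Need y with m15 ∨ y = m11 and m15 ∧ y = m3.
Checking each element gives: m18.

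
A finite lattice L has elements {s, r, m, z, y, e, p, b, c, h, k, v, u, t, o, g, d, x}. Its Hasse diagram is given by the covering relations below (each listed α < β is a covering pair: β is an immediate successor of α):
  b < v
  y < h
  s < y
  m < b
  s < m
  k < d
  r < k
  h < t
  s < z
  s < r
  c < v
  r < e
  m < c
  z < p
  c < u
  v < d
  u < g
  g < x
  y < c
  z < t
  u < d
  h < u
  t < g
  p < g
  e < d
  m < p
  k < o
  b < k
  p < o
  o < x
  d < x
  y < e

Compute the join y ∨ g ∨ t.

g

Common upper bounds of {y, g, t}: g, x.
The least among these is g.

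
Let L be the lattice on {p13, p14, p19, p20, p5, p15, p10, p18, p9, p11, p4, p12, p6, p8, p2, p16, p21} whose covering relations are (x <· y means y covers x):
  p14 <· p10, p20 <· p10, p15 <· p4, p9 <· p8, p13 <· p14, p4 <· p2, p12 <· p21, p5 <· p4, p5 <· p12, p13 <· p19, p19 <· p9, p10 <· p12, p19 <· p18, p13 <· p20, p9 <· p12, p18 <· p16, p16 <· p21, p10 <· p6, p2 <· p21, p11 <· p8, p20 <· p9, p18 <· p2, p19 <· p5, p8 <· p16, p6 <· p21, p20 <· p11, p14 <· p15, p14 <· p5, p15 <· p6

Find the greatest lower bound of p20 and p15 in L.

Common lower bounds of {p20, p15}: p13.
The greatest among these is p13.

p13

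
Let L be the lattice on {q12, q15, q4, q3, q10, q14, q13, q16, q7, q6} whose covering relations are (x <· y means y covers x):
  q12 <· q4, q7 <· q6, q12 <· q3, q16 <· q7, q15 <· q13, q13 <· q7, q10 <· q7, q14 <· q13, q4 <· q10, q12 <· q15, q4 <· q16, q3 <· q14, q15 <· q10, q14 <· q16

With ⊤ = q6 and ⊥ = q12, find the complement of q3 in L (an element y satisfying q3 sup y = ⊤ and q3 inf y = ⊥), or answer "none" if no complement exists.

For every candidate y, either q3 ∨ y ≠ q6 or q3 ∧ y ≠ q12; no complement exists.

none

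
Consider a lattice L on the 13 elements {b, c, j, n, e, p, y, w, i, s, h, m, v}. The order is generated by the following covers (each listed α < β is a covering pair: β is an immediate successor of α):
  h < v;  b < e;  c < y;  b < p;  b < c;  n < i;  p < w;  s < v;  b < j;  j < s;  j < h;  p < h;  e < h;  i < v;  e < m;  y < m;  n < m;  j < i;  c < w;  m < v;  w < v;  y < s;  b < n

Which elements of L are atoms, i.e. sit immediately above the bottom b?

c, e, j, n, p

The atoms are exactly the elements that cover b: c, e, j, n, p.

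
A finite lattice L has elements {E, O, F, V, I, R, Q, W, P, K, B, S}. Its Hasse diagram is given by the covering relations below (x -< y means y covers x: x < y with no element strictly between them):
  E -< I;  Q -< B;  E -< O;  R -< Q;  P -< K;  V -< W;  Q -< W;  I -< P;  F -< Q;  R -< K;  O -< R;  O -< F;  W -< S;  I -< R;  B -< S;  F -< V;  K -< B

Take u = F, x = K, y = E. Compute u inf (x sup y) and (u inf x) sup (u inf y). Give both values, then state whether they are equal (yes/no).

O; O; yes

x sup y = K, so u inf (x sup y) = F inf K = O.
u inf x = O and u inf y = E, so (u inf x) sup (u inf y) = O sup E = O.
Equal: yes.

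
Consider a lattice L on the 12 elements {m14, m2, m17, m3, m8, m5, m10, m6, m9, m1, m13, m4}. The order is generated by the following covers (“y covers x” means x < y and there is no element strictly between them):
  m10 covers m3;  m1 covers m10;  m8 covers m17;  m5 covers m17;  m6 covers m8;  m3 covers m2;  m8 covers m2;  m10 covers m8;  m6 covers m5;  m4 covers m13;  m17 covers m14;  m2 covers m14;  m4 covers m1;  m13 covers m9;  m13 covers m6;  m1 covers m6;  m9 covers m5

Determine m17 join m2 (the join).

m8

Common upper bounds of {m17, m2}: m1, m10, m13, m4, m6, m8.
The least among these is m8.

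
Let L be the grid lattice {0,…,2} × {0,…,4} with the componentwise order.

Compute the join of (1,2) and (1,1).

In a product of chains, the join is componentwise max, giving (1,2).

(1,2)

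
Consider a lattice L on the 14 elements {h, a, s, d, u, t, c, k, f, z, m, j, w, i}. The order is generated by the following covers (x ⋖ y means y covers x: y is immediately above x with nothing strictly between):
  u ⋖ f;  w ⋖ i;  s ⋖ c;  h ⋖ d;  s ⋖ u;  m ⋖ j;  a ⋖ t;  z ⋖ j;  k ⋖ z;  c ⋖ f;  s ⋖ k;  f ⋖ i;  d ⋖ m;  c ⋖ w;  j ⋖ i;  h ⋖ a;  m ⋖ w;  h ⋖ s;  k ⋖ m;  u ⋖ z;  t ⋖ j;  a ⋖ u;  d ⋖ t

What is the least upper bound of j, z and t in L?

j

Common upper bounds of {j, z, t}: i, j.
The least among these is j.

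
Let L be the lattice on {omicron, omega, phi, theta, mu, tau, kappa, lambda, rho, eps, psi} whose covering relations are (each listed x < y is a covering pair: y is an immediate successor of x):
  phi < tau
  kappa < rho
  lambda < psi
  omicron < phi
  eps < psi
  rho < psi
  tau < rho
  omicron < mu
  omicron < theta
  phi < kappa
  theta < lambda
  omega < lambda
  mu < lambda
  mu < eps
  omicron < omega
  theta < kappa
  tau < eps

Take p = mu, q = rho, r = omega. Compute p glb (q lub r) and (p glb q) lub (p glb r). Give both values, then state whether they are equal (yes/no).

mu; omicron; no

q lub r = psi, so p glb (q lub r) = mu glb psi = mu.
p glb q = omicron and p glb r = omicron, so (p glb q) lub (p glb r) = omicron lub omicron = omicron.
Equal: no.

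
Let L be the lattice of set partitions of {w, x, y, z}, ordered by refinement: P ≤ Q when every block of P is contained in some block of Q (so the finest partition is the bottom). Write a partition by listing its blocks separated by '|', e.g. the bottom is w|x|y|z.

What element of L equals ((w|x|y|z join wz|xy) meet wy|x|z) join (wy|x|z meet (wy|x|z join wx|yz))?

w|x|y|z ∨ wz|xy = wz|xy
wz|xy ∧ wy|x|z = w|x|y|z
wy|x|z ∨ wx|yz = wxyz
wy|x|z ∧ wxyz = wy|x|z
w|x|y|z ∨ wy|x|z = wy|x|z

wy|x|z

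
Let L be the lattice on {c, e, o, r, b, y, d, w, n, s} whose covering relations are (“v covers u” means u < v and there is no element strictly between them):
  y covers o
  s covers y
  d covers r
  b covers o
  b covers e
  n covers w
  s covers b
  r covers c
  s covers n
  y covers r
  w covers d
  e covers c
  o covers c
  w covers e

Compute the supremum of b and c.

Common upper bounds of {b, c}: b, s.
The least among these is b.

b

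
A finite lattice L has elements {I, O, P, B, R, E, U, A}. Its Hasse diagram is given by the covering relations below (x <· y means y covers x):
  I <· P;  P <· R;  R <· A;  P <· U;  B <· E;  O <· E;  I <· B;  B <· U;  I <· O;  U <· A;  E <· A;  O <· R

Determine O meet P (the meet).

I

Common lower bounds of {O, P}: I.
The greatest among these is I.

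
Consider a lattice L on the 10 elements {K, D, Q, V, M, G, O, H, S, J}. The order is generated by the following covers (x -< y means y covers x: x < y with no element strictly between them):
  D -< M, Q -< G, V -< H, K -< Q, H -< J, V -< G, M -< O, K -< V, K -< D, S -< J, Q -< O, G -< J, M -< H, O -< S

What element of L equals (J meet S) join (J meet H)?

J

J ∧ S = S
J ∧ H = H
S ∨ H = J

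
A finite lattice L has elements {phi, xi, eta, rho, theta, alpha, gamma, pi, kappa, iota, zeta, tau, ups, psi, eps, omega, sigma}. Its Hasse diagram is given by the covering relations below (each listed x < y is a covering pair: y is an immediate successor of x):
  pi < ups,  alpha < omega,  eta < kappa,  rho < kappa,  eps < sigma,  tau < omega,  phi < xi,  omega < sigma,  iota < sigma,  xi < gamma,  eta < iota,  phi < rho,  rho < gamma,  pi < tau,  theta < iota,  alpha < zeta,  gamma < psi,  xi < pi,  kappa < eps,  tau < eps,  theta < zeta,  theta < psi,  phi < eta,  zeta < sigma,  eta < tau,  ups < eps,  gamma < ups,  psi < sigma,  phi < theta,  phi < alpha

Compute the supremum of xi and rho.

gamma

Common upper bounds of {xi, rho}: eps, gamma, psi, sigma, ups.
The least among these is gamma.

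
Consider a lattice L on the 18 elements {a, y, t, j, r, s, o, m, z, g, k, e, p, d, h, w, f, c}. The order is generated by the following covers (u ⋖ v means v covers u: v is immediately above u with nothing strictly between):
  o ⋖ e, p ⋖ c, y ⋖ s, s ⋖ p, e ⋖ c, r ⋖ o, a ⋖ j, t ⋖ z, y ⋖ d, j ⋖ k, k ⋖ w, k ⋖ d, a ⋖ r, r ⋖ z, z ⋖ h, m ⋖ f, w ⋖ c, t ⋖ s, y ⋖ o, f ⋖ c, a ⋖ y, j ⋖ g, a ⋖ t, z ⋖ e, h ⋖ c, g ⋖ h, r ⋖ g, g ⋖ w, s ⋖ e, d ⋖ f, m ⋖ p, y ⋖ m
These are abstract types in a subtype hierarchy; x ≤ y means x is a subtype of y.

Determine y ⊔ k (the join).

Common upper bounds of {y, k}: c, d, f.
The least among these is d.

d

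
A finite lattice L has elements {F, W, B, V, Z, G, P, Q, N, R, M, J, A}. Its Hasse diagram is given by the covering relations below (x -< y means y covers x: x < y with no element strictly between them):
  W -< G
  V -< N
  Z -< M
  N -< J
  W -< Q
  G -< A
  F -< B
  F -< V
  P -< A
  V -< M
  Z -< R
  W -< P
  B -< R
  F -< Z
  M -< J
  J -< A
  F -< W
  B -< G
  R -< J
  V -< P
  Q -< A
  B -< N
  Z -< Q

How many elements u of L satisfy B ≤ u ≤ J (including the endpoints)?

4

The interval [B, J] = {B, J, N, R}, which has 4 elements.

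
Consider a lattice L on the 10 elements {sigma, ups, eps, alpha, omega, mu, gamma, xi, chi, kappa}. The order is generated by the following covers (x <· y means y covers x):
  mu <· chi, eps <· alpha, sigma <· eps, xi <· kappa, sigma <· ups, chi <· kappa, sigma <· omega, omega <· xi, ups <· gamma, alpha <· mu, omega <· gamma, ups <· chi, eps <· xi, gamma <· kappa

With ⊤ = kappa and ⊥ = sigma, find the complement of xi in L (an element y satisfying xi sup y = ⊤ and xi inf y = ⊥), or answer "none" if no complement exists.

Need y with xi ∨ y = kappa and xi ∧ y = sigma.
Checking each element gives: ups.

ups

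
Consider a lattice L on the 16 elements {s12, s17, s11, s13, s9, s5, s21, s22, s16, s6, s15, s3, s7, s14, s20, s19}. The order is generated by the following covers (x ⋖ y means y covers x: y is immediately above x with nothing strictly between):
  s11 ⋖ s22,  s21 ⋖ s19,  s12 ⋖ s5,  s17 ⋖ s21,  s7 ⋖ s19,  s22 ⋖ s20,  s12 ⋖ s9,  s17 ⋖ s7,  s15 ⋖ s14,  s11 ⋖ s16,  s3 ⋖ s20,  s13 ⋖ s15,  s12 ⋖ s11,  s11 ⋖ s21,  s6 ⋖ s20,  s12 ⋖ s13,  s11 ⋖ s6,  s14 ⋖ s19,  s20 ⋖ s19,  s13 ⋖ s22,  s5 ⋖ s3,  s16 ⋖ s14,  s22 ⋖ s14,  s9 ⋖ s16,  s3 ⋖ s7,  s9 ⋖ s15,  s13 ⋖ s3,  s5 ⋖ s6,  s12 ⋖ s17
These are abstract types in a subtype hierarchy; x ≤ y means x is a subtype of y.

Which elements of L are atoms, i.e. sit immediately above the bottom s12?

s11, s13, s17, s5, s9

The atoms are exactly the elements that cover s12: s11, s13, s17, s5, s9.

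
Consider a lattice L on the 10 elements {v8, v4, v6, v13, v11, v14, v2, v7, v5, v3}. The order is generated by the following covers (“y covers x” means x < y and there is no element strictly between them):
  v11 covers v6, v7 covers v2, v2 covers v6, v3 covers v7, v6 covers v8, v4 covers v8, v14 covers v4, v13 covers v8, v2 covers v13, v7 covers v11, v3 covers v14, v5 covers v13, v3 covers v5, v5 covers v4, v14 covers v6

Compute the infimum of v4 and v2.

Common lower bounds of {v4, v2}: v8.
The greatest among these is v8.

v8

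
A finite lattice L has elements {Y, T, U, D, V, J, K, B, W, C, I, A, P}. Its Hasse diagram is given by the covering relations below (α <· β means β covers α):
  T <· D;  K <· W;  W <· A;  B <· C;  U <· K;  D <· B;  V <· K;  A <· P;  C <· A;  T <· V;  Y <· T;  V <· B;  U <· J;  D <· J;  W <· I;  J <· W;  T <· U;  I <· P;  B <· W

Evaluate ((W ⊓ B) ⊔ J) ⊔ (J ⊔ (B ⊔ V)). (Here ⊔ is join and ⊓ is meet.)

W

W ∧ B = B
B ∨ J = W
B ∨ V = B
J ∨ B = W
W ∨ W = W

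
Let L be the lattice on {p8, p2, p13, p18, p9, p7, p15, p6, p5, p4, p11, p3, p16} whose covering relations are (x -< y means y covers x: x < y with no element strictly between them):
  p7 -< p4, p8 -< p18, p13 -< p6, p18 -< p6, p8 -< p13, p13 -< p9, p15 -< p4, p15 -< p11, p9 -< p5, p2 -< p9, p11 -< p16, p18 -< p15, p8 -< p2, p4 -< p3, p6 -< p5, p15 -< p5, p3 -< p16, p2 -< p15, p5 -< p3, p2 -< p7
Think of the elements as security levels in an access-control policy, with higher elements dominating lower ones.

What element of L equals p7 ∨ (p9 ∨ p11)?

p9 ∨ p11 = p16
p7 ∨ p16 = p16

p16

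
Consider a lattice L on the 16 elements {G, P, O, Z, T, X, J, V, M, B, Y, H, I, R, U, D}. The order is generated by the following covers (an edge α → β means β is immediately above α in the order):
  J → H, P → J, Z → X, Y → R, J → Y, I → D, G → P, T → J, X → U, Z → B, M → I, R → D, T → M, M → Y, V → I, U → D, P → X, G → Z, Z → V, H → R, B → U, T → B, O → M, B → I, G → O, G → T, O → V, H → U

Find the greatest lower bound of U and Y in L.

Common lower bounds of {U, Y}: G, J, P, T.
The greatest among these is J.

J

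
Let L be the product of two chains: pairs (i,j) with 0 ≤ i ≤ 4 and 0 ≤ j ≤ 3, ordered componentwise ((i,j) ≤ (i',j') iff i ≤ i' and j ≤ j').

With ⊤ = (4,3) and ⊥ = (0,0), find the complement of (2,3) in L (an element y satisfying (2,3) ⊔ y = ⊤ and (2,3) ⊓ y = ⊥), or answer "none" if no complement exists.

none

For every candidate y, either (2,3) ∨ y ≠ (4,3) or (2,3) ∧ y ≠ (0,0); no complement exists.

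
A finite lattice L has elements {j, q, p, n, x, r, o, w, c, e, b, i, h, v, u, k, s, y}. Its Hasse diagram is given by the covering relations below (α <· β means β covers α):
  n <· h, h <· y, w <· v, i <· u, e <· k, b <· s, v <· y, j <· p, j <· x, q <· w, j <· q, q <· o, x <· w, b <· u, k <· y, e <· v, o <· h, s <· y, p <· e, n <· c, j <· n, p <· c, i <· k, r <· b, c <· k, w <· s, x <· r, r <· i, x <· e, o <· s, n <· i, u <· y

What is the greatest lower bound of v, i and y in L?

x

Common lower bounds of {v, i, y}: j, x.
The greatest among these is x.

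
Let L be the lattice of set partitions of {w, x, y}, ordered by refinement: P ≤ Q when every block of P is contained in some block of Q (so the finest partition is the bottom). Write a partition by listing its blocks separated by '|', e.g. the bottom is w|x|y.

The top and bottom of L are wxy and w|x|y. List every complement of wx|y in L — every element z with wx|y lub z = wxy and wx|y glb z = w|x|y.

Need z with wx|y ∨ z = wxy and wx|y ∧ z = w|x|y.
Checking each element gives: wy|x, w|xy.

wy|x, w|xy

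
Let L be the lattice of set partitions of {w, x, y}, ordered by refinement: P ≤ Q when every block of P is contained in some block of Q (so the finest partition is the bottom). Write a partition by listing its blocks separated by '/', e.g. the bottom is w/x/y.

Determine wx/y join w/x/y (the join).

wx/y

The join of wx/y and w/x/y merges any blocks that overlap across the partitions, giving wx/y.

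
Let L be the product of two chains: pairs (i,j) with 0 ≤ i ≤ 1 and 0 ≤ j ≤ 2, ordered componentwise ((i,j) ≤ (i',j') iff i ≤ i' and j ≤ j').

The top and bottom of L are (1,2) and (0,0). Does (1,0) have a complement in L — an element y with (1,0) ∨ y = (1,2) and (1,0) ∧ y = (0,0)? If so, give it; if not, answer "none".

Need y with (1,0) ∨ y = (1,2) and (1,0) ∧ y = (0,0).
Checking each element gives: (0,2).

(0,2)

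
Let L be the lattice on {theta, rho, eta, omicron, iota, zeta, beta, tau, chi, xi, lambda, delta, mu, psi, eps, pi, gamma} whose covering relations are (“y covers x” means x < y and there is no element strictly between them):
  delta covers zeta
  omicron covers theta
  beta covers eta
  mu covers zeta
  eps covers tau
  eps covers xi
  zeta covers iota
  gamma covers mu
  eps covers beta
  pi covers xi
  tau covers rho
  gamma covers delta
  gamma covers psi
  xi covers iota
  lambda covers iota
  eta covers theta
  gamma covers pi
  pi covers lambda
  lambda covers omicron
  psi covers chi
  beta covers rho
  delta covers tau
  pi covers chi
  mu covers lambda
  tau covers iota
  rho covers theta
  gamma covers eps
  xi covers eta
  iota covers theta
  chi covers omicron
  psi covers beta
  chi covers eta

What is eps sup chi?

Common upper bounds of {eps, chi}: gamma.
The least among these is gamma.

gamma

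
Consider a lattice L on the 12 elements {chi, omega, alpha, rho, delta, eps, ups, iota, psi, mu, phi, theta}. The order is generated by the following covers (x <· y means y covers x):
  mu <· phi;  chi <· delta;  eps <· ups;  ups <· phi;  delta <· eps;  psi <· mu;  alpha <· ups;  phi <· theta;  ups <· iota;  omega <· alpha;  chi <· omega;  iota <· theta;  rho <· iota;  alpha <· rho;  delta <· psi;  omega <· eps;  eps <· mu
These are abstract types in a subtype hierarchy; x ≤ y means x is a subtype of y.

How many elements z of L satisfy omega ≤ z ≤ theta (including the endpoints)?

The interval [omega, theta] = {alpha, eps, iota, mu, omega, phi, rho, theta, ups}, which has 9 elements.

9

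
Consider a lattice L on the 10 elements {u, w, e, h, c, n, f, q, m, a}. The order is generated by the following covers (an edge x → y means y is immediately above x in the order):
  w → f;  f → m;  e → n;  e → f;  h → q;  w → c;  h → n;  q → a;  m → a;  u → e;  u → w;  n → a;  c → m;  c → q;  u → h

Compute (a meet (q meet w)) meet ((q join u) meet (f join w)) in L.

q ∧ w = w
a ∧ w = w
q ∨ u = q
f ∨ w = f
q ∧ f = w
w ∧ w = w

w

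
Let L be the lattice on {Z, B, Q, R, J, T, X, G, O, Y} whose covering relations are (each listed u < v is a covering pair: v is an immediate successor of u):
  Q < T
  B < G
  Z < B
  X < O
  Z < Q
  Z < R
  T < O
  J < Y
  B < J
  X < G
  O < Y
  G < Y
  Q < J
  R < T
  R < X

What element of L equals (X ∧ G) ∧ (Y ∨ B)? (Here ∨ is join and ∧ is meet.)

X ∧ G = X
Y ∨ B = Y
X ∧ Y = X

X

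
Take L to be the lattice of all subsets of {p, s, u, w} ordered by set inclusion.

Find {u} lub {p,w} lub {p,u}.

{p,u,w}

Under ⊆, join is union: {u} ∪ {p,w} ∪ {p,u} = {p,u,w}.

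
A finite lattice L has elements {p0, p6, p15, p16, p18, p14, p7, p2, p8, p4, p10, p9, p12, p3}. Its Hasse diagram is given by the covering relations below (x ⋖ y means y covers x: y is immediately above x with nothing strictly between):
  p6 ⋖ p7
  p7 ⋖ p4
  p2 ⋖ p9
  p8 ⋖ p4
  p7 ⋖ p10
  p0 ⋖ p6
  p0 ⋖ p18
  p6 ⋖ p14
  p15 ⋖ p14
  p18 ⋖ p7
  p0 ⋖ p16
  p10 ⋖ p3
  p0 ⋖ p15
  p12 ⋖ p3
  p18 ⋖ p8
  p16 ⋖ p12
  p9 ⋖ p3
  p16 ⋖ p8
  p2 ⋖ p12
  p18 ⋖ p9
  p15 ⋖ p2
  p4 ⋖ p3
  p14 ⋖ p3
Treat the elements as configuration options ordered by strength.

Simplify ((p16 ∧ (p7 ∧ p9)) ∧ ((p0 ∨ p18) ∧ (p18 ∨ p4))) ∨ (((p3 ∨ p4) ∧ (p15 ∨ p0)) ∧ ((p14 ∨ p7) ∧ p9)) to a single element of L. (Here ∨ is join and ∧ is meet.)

p7 ∧ p9 = p18
p16 ∧ p18 = p0
p0 ∨ p18 = p18
p18 ∨ p4 = p4
p18 ∧ p4 = p18
p0 ∧ p18 = p0
p3 ∨ p4 = p3
p15 ∨ p0 = p15
p3 ∧ p15 = p15
p14 ∨ p7 = p3
p3 ∧ p9 = p9
p15 ∧ p9 = p15
p0 ∨ p15 = p15

p15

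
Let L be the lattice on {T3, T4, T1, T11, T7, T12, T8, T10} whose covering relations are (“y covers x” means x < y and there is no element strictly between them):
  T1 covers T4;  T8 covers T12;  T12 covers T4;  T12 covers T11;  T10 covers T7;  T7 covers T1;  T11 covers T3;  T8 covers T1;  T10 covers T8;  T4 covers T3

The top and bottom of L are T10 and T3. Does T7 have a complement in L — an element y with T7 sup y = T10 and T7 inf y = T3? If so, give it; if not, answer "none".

Need y with T7 ∨ y = T10 and T7 ∧ y = T3.
Checking each element gives: T11.

T11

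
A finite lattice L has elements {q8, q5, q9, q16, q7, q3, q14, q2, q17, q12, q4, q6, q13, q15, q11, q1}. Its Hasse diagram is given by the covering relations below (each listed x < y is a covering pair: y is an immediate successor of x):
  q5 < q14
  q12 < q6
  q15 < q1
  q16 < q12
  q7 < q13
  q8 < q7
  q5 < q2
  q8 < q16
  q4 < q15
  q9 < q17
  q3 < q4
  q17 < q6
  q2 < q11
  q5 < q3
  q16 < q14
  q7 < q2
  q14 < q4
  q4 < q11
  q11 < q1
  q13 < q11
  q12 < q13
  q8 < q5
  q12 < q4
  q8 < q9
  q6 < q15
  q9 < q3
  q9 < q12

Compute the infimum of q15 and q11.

q4

Common lower bounds of {q15, q11}: q12, q14, q16, q3, q4, q5, q8, q9.
The greatest among these is q4.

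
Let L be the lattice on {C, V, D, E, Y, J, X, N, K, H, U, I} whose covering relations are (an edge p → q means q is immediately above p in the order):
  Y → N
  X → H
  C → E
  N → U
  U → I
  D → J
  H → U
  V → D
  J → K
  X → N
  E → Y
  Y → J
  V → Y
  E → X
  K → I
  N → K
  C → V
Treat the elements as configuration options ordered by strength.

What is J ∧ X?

Common lower bounds of {J, X}: C, E.
The greatest among these is E.

E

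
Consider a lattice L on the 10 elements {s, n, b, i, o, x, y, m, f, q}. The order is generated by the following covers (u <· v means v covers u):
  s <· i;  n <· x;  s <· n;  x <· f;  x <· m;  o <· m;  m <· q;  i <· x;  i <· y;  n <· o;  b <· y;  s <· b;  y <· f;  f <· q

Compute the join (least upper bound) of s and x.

x

Common upper bounds of {s, x}: f, m, q, x.
The least among these is x.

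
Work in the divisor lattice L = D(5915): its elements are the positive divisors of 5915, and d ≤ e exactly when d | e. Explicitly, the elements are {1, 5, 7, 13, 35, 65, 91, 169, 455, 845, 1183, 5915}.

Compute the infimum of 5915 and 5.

5

Common lower bounds of {5915, 5}: 1, 5.
The greatest among these is 5.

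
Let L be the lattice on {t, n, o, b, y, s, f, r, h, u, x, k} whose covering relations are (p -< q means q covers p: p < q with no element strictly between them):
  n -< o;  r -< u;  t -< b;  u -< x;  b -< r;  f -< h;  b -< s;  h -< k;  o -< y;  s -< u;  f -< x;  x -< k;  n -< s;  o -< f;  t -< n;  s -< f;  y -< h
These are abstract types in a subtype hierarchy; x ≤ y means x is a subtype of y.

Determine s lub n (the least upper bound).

Common upper bounds of {s, n}: f, h, k, s, u, x.
The least among these is s.

s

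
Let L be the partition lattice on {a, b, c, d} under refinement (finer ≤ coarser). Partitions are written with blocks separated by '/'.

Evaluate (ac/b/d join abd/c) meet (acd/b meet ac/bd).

ac/b/d

ac/b/d ∨ abd/c = abcd
acd/b ∧ ac/bd = ac/b/d
abcd ∧ ac/b/d = ac/b/d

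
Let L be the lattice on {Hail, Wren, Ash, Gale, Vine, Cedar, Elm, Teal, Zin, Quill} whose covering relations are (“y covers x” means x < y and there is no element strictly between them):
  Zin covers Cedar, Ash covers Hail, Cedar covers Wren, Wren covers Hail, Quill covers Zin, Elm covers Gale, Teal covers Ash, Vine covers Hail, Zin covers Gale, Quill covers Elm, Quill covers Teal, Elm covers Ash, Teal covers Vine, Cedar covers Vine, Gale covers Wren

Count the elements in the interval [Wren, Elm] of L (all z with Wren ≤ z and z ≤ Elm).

The interval [Wren, Elm] = {Elm, Gale, Wren}, which has 3 elements.

3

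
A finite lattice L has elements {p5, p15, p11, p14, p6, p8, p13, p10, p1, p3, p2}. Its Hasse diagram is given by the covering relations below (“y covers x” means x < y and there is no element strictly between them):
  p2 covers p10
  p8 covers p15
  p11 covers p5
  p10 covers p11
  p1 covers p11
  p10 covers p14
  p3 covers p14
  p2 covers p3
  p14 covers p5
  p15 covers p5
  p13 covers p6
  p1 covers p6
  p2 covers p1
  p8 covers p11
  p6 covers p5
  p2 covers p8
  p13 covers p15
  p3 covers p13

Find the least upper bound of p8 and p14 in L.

p2

Common upper bounds of {p8, p14}: p2.
The least among these is p2.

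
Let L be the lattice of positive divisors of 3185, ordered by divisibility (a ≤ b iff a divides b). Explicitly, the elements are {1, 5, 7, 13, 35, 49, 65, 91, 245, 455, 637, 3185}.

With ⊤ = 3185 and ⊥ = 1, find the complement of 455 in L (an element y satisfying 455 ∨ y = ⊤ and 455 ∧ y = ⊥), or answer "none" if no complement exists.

For every candidate y, either 455 ∨ y ≠ 3185 or 455 ∧ y ≠ 1; no complement exists.

none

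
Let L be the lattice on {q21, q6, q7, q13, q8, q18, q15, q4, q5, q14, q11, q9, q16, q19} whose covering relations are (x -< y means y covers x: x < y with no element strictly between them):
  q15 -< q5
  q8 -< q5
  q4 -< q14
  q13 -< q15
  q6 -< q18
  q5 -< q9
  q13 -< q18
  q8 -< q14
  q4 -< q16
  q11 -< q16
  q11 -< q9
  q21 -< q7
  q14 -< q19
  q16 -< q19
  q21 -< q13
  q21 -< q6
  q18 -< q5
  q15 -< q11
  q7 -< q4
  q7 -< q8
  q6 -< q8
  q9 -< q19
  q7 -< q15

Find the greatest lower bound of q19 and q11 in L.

Common lower bounds of {q19, q11}: q11, q13, q15, q21, q7.
The greatest among these is q11.

q11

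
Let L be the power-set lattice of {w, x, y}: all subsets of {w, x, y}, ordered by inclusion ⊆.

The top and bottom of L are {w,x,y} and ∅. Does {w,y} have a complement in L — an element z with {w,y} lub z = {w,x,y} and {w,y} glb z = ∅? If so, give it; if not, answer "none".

{x}

Need z with {w,y} ∨ z = {w,x,y} and {w,y} ∧ z = ∅.
Checking each element gives: {x}.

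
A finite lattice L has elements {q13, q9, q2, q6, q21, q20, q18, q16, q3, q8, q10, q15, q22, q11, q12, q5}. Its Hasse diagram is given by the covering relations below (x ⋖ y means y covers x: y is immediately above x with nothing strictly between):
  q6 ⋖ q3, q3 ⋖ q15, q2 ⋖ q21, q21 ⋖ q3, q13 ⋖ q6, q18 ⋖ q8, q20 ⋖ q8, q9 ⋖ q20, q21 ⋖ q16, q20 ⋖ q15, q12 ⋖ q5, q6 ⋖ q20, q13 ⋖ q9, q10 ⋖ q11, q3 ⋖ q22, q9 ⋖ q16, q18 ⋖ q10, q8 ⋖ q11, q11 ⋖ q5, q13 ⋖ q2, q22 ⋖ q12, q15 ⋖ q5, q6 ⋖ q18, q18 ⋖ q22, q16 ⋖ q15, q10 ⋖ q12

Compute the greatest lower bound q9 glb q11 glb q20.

q9

Common lower bounds of {q9, q11, q20}: q13, q9.
The greatest among these is q9.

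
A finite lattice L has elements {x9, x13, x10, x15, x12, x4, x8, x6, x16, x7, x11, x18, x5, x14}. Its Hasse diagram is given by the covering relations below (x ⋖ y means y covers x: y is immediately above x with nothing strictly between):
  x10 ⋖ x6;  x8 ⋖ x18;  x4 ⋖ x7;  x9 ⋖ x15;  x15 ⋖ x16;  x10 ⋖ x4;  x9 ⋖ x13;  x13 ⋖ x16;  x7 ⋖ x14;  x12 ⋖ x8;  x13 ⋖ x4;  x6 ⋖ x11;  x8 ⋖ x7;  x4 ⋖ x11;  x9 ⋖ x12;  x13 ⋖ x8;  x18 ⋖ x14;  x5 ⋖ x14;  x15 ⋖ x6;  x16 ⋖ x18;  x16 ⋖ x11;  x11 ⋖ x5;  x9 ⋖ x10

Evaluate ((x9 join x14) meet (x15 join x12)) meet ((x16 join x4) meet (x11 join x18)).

x16

x9 ∨ x14 = x14
x15 ∨ x12 = x18
x14 ∧ x18 = x18
x16 ∨ x4 = x11
x11 ∨ x18 = x14
x11 ∧ x14 = x11
x18 ∧ x11 = x16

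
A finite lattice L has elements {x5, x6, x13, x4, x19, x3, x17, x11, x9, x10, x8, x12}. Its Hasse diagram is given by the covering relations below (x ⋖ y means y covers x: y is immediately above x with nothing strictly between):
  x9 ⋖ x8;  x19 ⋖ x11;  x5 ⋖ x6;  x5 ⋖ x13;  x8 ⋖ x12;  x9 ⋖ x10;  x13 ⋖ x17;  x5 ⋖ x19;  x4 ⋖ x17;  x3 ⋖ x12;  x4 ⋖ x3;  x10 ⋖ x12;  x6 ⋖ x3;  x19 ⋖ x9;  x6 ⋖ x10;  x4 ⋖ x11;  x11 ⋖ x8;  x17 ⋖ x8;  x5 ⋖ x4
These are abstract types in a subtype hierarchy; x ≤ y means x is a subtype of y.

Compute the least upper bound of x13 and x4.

Common upper bounds of {x13, x4}: x12, x17, x8.
The least among these is x17.

x17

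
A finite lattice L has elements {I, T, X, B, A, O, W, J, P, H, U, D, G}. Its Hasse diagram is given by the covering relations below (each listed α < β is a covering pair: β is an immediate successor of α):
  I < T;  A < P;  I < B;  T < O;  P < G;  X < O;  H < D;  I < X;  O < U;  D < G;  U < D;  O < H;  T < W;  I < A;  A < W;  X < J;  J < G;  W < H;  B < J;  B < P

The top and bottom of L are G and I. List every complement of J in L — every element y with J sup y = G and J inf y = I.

Need y with J ∨ y = G and J ∧ y = I.
Checking each element gives: A, T, W.

A, T, W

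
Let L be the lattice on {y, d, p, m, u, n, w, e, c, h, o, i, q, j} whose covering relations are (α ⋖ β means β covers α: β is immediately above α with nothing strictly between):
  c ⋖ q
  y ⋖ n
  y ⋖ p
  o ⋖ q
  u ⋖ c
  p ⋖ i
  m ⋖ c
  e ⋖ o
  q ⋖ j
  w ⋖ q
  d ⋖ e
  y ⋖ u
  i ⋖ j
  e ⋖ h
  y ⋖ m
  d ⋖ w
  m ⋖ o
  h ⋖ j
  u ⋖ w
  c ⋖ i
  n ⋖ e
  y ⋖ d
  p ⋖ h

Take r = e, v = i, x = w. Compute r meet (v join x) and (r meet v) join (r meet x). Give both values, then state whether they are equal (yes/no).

e; d; no

v join x = j, so r meet (v join x) = e meet j = e.
r meet v = y and r meet x = d, so (r meet v) join (r meet x) = y join d = d.
Equal: no.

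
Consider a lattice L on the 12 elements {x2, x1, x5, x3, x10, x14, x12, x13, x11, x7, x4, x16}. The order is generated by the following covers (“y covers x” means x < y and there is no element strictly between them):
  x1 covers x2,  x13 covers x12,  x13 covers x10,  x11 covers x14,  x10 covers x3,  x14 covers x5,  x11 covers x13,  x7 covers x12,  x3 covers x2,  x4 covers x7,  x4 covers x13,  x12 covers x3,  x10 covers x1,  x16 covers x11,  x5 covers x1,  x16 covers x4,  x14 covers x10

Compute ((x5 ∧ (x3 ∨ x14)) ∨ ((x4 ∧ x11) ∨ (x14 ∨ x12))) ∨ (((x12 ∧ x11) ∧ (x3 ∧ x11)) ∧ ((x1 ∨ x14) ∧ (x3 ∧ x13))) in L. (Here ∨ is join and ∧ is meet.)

x3 ∨ x14 = x14
x5 ∧ x14 = x5
x4 ∧ x11 = x13
x14 ∨ x12 = x11
x13 ∨ x11 = x11
x5 ∨ x11 = x11
x12 ∧ x11 = x12
x3 ∧ x11 = x3
x12 ∧ x3 = x3
x1 ∨ x14 = x14
x3 ∧ x13 = x3
x14 ∧ x3 = x3
x3 ∧ x3 = x3
x11 ∨ x3 = x11

x11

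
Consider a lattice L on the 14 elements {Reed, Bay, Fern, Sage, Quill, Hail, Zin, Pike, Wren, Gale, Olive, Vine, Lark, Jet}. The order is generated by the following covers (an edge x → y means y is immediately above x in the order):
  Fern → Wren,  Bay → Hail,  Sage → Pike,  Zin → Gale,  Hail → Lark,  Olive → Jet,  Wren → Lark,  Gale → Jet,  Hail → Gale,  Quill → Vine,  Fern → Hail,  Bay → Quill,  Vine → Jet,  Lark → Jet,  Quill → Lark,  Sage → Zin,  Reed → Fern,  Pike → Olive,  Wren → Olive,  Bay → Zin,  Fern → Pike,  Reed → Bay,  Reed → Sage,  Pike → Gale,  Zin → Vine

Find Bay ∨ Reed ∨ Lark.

Lark

Common upper bounds of {Bay, Reed, Lark}: Jet, Lark.
The least among these is Lark.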